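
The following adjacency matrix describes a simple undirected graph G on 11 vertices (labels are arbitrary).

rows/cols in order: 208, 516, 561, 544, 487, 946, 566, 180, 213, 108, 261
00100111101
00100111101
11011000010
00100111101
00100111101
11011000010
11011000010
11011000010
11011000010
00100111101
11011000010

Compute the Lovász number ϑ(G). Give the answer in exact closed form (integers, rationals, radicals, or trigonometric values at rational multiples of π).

6

deg(946) = 5; N(946) = {208, 516, 544, 487, 108}.
N(261) = {208, 516, 544, 487, 108}, |N(261)| = 5.
Vertex 208 has 6 neighbors: 561, 946, 566, 180, 213, 261.
Vertex 516 has 6 neighbors: 561, 946, 566, 180, 213, 261.
Complete 2-partite, parts [6, 5]: perfect, ϑ = α = 6.
≈ 6.000000000 (to 9 d.p.).
Check 6 ≤ 6 ≤ 6: collapsed.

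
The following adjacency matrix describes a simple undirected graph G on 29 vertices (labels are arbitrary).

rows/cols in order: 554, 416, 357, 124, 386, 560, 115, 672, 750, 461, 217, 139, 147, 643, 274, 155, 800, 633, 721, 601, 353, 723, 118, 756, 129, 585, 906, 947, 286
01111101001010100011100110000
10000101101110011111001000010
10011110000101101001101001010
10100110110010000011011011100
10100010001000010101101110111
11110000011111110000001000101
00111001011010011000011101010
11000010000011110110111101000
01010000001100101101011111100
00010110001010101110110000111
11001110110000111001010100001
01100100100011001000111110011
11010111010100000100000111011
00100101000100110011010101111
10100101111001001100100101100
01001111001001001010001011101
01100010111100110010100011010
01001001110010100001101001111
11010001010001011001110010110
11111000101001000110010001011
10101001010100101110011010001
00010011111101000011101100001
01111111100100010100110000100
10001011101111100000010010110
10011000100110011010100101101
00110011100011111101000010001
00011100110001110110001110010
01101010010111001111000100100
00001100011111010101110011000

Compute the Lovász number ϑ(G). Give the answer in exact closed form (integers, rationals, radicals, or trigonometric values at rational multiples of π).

sqrt(29)

deg(416) = 14; N(416) = {554, 560, 672, 750, 217, 139, 147, 155, 800, 633, 721, 601, 118, 947}.
Vertex 357 has 14 neighbors: 554, 124, 386, 560, 115, 139, 643, 274, 800, 601, 353, 118, 585, 947.
N(217) = {554, 416, 386, 560, 115, 750, 461, 274, 155, 800, 601, 723, 756, 286}, |N(217)| = 14.
N(756) = {554, 386, 115, 672, 750, 217, 139, 147, 643, 274, 723, 129, 906, 947}, |N(756)| = 14.
29-vertex 14-regular graph: SR(29,14,6,7) — a Paley graph.
A has 3 distinct eigenvalues ≈ [14.0, 2.19258, -3.19258].
Lovász: ϑ = −29(-sqrt(29)/2 - 1/2)/(14+-(-sqrt(29)/2 - 1/2)) = sqrt(29).
= 5.38516… (decimal).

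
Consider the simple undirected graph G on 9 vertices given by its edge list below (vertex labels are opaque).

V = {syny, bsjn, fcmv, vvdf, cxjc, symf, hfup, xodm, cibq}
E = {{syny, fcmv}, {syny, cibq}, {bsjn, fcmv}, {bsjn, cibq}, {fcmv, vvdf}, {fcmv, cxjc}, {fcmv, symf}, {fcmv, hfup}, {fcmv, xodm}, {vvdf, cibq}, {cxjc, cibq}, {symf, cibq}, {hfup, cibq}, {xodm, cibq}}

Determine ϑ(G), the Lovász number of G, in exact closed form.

7

deg(xodm) = 2; N(xodm) = {fcmv, cibq}.
Vertex syny has 2 neighbors: fcmv, cibq.
deg(vvdf) = 2; N(vvdf) = {fcmv, cibq}.
Vertex fcmv has 7 neighbors: syny, bsjn, vvdf, cxjc, symf, hfup, xodm.
2 parts of sizes [7, 2]; α(G) = 7 = ϑ (perfect).
ϑ(G) ≈ 7.00000.
7 ≤ 7 ≤ 7: collapsed.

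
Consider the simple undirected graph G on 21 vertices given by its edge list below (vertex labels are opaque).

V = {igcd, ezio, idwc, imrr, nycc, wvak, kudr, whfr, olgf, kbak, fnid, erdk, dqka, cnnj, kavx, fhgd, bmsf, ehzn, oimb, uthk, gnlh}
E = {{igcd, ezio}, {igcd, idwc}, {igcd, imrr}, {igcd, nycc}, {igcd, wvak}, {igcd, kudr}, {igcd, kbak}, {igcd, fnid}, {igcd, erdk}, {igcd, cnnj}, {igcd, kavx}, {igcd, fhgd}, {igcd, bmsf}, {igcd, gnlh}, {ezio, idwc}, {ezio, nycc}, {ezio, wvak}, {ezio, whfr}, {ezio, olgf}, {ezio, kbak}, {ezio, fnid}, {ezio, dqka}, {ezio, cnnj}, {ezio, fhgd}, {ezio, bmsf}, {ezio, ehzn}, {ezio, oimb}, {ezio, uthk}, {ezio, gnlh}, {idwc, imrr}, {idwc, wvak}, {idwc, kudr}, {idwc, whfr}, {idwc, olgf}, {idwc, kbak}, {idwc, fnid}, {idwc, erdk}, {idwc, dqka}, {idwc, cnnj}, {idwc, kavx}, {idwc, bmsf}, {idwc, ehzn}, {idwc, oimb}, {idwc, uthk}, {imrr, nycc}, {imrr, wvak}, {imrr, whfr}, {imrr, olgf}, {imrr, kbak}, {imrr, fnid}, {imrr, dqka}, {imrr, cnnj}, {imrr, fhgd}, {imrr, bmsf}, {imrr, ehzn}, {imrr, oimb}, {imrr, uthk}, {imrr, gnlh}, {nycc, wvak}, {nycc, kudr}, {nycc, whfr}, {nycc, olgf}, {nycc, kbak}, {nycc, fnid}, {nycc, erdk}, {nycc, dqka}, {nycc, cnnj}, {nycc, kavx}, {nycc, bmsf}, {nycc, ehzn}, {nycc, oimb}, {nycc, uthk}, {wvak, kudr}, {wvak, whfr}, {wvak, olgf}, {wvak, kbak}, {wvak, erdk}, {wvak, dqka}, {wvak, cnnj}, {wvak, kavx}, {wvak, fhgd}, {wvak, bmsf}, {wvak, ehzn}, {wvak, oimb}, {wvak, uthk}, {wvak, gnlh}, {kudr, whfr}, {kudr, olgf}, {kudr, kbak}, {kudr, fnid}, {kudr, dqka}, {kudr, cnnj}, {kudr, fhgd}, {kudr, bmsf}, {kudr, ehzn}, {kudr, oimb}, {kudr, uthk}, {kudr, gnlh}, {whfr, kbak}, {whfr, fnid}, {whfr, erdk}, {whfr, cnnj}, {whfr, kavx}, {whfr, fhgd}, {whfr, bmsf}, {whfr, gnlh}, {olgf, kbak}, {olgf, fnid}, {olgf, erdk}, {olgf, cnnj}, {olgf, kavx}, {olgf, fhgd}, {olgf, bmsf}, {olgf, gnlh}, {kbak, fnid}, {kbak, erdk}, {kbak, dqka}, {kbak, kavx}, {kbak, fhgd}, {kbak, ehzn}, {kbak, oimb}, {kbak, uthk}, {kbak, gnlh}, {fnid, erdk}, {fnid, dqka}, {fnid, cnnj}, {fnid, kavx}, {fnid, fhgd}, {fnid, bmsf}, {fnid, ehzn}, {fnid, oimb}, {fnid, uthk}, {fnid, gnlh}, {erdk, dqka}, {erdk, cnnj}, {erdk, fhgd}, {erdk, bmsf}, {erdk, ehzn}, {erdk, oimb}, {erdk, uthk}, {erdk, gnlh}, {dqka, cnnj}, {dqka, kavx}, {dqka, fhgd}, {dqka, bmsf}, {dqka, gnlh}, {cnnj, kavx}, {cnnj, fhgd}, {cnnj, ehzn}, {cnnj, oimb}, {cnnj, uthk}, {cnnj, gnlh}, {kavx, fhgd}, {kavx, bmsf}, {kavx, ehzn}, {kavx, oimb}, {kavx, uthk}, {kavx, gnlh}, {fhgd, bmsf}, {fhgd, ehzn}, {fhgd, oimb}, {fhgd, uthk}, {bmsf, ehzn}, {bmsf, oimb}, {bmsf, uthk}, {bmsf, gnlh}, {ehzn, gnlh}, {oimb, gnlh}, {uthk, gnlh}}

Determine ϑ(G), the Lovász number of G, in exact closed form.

7

deg(gnlh) = 17; N(gnlh) = {igcd, ezio, imrr, wvak, kudr, whfr, olgf, kbak, fnid, erdk, dqka, cnnj, kavx, bmsf, ehzn, oimb, uthk}.
deg(kbak) = 18; N(kbak) = {igcd, ezio, idwc, imrr, nycc, wvak, kudr, whfr, olgf, fnid, erdk, dqka, kavx, fhgd, ehzn, oimb, uthk, gnlh}.
deg(idwc) = 17; N(idwc) = {igcd, ezio, imrr, wvak, kudr, whfr, olgf, kbak, fnid, erdk, dqka, cnnj, kavx, bmsf, ehzn, oimb, uthk}.
N(uthk) = {ezio, idwc, imrr, nycc, wvak, kudr, kbak, fnid, erdk, cnnj, kavx, fhgd, bmsf, gnlh}, |N(uthk)| = 14.
5 parts of sizes [7, 5, 4, 3, 2]; α(G) = 7 = ϑ (perfect).
Numerically 7.0000.
7 ≤ 7 ≤ 7: collapsed.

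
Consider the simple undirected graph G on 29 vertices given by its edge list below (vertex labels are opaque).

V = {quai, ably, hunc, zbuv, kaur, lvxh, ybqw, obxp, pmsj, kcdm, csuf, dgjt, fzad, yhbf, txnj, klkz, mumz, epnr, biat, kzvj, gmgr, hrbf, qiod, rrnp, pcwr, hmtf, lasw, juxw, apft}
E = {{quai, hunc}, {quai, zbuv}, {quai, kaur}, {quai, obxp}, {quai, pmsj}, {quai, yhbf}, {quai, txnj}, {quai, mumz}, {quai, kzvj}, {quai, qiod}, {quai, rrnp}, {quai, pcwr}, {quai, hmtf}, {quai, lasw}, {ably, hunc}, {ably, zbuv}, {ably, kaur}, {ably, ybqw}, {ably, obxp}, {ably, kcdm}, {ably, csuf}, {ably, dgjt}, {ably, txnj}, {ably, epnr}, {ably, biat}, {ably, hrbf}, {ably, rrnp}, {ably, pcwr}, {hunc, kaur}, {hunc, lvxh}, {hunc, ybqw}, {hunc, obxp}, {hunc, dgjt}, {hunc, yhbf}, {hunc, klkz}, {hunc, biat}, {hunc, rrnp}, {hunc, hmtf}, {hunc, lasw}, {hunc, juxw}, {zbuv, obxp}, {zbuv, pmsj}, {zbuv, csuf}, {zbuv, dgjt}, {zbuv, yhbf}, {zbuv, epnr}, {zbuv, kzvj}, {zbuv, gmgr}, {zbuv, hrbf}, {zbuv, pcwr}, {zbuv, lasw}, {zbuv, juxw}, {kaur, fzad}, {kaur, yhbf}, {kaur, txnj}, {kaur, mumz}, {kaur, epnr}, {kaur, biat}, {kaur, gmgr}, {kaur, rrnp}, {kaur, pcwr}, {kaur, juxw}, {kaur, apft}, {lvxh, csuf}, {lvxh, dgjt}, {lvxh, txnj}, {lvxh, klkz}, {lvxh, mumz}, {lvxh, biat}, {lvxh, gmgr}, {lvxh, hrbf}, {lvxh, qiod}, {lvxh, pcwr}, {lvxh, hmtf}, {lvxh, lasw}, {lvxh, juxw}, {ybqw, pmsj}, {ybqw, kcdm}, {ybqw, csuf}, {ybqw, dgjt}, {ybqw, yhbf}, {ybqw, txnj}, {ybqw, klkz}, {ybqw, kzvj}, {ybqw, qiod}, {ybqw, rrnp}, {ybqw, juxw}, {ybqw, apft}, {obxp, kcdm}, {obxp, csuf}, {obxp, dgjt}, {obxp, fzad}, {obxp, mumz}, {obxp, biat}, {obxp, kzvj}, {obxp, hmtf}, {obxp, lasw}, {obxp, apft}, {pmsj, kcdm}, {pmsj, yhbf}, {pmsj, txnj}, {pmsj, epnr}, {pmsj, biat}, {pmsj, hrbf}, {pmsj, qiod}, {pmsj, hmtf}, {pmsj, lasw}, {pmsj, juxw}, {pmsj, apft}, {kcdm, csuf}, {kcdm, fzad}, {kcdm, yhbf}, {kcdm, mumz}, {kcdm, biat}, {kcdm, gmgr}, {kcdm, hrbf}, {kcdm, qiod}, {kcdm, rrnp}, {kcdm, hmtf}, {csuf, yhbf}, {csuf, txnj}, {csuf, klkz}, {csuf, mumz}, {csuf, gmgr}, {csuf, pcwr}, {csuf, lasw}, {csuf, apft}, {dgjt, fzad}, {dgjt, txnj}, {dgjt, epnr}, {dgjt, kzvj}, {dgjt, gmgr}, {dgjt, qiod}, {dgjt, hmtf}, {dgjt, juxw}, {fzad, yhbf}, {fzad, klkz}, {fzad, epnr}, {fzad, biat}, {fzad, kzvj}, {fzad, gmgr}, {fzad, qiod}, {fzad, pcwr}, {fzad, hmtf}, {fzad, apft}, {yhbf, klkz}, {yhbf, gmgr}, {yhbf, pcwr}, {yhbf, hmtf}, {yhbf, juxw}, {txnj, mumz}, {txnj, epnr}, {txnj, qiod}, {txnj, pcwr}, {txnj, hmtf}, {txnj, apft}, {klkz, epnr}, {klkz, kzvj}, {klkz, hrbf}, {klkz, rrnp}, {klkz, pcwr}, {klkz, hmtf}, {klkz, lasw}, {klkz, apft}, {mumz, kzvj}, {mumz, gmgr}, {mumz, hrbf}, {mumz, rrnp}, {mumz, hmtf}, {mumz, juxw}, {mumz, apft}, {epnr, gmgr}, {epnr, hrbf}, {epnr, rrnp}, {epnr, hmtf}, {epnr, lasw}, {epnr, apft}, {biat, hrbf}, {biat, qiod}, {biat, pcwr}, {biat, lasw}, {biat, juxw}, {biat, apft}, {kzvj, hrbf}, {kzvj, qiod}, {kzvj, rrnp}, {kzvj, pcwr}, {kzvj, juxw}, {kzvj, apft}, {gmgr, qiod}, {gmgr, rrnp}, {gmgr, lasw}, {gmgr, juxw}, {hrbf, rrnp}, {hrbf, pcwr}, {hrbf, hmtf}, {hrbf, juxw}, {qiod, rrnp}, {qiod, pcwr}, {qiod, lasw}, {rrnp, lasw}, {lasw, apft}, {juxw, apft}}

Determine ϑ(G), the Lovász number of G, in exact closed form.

N(lvxh) = {hunc, csuf, dgjt, txnj, klkz, mumz, biat, gmgr, hrbf, qiod, pcwr, hmtf, lasw, juxw}, |N(lvxh)| = 14.
deg(mumz) = 14; N(mumz) = {quai, kaur, lvxh, obxp, kcdm, csuf, txnj, kzvj, gmgr, hrbf, rrnp, hmtf, juxw, apft}.
deg(obxp) = 14; N(obxp) = {quai, ably, hunc, zbuv, kcdm, csuf, dgjt, fzad, mumz, biat, kzvj, hmtf, lasw, apft}.
N(zbuv) = {quai, ably, obxp, pmsj, csuf, dgjt, yhbf, epnr, kzvj, gmgr, hrbf, pcwr, lasw, juxw}, |N(zbuv)| = 14.
14-regular, N=29; SR(29,14,6,7) — a Paley graph.
spec(A) ≈ [14.0, 2.19258, -3.19258] (distinct, 5 d.p.).
−29·(-sqrt(29)/2 - 1/2) / ((14)−(-sqrt(29)/2 - 1/2)) = sqrt(29) = ϑ(G).
Numerically 5.385165.

sqrt(29)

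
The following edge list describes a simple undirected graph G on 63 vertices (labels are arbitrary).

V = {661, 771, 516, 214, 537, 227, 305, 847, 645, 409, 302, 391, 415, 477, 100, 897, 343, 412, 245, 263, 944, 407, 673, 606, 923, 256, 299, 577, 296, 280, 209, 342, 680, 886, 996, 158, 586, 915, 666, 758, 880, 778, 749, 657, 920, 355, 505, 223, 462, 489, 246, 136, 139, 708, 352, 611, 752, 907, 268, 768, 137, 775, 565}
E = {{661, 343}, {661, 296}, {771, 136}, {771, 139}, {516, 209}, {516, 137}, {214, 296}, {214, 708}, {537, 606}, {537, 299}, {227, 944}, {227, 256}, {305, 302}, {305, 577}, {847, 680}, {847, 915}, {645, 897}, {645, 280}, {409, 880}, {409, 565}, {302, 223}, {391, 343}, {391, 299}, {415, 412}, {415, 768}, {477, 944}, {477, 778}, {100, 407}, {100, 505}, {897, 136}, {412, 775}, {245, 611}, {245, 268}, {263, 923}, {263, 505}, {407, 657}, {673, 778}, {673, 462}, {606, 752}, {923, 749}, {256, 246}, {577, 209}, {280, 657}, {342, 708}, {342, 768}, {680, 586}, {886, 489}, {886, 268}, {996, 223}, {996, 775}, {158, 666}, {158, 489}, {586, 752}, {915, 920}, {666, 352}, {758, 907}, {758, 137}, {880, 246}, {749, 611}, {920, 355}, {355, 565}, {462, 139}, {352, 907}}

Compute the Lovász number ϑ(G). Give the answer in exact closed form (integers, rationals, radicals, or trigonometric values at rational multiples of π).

63*cos(pi/63)/(cos(pi/63) + 1)

Vertex 296 has 2 neighbors: 661, 214.
N(305) = {302, 577}, |N(305)| = 2.
Vertex 214 has 2 neighbors: 296, 708.
Vertex 847 has 2 neighbors: 680, 915.
G on 63 vertices is 2-regular; connected 2-regular on 63 ⇒ C_{63}.
The 32 distinct eigenvalues: [2.0, 1.9901, 1.9603, 1.9111, 1.843, 1.7564, 1.6525, 1.5321, 1.3965, 1.247, 1.0851, 0.9124, 0.7307, 0.5417, 0.3473, 0.1495, -0.0499, -0.2487, -0.445, -0.637, -0.8226, -1.0, -1.1675, -1.3234, -1.4661, -1.5943, -1.7066, -1.8019, -1.8794, -1.9382, -1.9777, -1.9975].
Lovász: ϑ = −63(-2*cos(pi/63))/(2+-(-1)*2*cos(pi/63)) = 63*cos(pi/63)/(cos(pi/63) + 1).
Numerically 31.48041.
31 ≤ 63*cos(pi/63)/(cos(pi/63) + 1) ≤ 32: both strict.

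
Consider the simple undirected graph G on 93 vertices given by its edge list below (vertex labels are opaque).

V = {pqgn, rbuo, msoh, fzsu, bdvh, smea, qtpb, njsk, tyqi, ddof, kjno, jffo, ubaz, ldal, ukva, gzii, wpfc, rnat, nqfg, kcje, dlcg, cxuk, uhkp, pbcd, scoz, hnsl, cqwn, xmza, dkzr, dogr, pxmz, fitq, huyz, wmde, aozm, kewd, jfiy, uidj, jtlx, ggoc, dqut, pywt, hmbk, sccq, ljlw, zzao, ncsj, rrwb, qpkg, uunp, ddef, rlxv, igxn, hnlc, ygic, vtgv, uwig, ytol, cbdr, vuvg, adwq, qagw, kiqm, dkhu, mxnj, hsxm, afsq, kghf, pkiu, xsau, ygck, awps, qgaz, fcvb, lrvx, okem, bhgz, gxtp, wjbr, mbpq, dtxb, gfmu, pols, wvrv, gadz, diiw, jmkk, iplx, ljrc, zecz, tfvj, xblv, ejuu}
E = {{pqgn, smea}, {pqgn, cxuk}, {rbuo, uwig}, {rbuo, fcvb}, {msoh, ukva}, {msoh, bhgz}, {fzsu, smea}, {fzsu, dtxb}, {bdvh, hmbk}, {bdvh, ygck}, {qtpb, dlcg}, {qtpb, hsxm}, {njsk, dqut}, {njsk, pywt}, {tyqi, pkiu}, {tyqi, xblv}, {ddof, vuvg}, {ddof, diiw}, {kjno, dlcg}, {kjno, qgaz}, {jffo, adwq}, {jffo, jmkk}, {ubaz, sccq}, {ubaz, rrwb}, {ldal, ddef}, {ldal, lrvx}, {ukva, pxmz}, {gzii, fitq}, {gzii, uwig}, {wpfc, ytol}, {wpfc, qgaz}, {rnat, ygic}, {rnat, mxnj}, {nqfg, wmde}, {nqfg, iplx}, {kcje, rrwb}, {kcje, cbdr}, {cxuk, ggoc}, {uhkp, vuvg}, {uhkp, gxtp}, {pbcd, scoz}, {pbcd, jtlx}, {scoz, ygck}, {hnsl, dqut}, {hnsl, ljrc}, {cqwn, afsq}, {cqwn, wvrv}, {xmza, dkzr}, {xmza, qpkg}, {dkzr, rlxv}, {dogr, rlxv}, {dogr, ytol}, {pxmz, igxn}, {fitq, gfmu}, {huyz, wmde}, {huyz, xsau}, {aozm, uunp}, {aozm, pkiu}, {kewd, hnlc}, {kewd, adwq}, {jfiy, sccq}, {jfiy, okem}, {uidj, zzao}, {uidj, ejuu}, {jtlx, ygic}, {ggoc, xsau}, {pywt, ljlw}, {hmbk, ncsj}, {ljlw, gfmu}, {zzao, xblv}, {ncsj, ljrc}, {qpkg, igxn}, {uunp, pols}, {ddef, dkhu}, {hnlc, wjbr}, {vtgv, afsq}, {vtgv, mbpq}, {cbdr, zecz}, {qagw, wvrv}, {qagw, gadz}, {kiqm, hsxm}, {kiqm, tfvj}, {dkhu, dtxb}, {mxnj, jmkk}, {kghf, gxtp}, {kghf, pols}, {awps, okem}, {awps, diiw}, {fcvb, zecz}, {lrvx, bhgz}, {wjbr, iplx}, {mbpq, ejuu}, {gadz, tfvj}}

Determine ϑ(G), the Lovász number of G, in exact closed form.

93*cos(pi/93)/(cos(pi/93) + 1)

deg(msoh) = 2; N(msoh) = {ukva, bhgz}.
N(qtpb) = {dlcg, hsxm}, |N(qtpb)| = 2.
deg(uhkp) = 2; N(uhkp) = {vuvg, gxtp}.
deg(cbdr) = 2; N(cbdr) = {kcje, zecz}.
Regular of degree 2 on 93 vertices: a single 93-cycle (edge-transitive).
Distinct eigenvalues (to 4 d.p.): [2.0, 1.9954, 1.9818, 1.9591, 1.9274, 1.887, 1.8379, 1.7805, 1.7149, 1.6415, 1.5606, 1.4727, 1.3779, 1.2769, 1.1701, 1.0579, 0.9409, 0.8196, 0.6946, 0.5664, 0.4356, 0.3029, 0.1687, 0.0338, -0.1013, -0.2359, -0.3695, -0.5013, -0.6309, -0.7576, -0.8808, -1.0, -1.1146, -1.2242, -1.3282, -1.4261, -1.5175, -1.602, -1.6792, -1.7487, -1.8102, -1.8635, -1.9083, -1.9443, -1.9715, -1.9897, -1.9989].
With N=93: ϑ(G) = 93·(-(-1)*2*cos(pi/93))/(2−(-2*cos(pi/93))) = 93*cos(pi/93)/(cos(pi/93) + 1).
ϑ(G) ≈ 46.4867.
Sandwich: α(G)=46 ≤ ϑ(G)=93*cos(pi/93)/(cos(pi/93) + 1) ≤ χ(Ḡ)=47 (both strict).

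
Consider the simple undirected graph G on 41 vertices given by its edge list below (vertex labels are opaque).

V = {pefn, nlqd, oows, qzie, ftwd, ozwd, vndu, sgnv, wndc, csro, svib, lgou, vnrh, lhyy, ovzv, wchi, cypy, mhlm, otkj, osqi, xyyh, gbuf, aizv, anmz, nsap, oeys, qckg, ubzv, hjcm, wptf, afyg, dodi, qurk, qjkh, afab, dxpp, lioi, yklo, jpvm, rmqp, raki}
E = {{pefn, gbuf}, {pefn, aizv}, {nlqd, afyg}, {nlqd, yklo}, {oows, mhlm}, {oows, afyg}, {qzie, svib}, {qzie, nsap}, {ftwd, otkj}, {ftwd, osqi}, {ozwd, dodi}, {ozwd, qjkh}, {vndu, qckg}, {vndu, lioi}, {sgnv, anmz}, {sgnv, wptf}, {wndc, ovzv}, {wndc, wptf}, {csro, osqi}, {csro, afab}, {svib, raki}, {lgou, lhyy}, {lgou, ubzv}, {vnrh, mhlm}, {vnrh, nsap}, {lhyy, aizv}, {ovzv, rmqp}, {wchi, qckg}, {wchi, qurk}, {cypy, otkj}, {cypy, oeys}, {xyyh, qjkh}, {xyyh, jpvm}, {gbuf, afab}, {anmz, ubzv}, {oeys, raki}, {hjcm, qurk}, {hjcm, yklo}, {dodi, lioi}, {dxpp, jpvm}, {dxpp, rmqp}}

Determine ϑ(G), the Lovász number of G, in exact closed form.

41*cos(pi/41)/(cos(pi/41) + 1)

deg(ubzv) = 2; N(ubzv) = {lgou, anmz}.
N(qzie) = {svib, nsap}, |N(qzie)| = 2.
deg(qckg) = 2; N(qckg) = {vndu, wchi}.
N(lhyy) = {lgou, aizv}, |N(lhyy)| = 2.
G on 41 vertices is 2-regular; connected 2-regular on 41 ⇒ C_{41}.
A has 21 distinct eigenvalues ≈ [2.0, 1.9766, 1.9068, 1.7923, 1.6359, 1.441, 1.2125, 0.9554, 0.676, 0.3808, 0.0766, -0.2294, -0.53, -0.8181, -1.0871, -1.3307, -1.543, -1.7191, -1.855, -1.9474, -1.9941].
ϑ = −N·λ_min/(λ_max−λ_min) = −41·(-2*cos(pi/41))/(2−(-2*cos(pi/41))) = 41*cos(pi/41)/(cos(pi/41) + 1).
= 20.46988… (decimal).
Lovász sandwich 20 ≤ 41*cos(pi/41)/(cos(pi/41) + 1) ≤ 21: both strict.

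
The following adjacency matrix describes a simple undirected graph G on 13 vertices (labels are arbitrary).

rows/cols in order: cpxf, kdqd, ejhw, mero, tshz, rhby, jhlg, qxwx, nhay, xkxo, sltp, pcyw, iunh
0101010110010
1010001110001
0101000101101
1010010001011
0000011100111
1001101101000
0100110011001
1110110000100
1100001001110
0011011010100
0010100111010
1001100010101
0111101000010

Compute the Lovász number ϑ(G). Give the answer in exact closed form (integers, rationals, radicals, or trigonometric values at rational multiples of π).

N(mero) = {cpxf, ejhw, rhby, xkxo, pcyw, iunh}, |N(mero)| = 6.
deg(cpxf) = 6; N(cpxf) = {kdqd, mero, rhby, qxwx, nhay, pcyw}.
N(ejhw) = {kdqd, mero, qxwx, xkxo, sltp, iunh}, |N(ejhw)| = 6.
N(rhby) = {cpxf, mero, tshz, jhlg, qxwx, xkxo}, |N(rhby)| = 6.
13-vertex 6-regular graph: SR(13,6,2,3) — a Paley graph.
spec(A) ≈ [6.0, 1.30278, -2.30278] (distinct, 5 d.p.).
Lovász: ϑ = −13(-sqrt(13)/2 - 1/2)/(6+-(-sqrt(13)/2 - 1/2)) = sqrt(13).
≈ 3.6056 (to 4 d.p.).

sqrt(13)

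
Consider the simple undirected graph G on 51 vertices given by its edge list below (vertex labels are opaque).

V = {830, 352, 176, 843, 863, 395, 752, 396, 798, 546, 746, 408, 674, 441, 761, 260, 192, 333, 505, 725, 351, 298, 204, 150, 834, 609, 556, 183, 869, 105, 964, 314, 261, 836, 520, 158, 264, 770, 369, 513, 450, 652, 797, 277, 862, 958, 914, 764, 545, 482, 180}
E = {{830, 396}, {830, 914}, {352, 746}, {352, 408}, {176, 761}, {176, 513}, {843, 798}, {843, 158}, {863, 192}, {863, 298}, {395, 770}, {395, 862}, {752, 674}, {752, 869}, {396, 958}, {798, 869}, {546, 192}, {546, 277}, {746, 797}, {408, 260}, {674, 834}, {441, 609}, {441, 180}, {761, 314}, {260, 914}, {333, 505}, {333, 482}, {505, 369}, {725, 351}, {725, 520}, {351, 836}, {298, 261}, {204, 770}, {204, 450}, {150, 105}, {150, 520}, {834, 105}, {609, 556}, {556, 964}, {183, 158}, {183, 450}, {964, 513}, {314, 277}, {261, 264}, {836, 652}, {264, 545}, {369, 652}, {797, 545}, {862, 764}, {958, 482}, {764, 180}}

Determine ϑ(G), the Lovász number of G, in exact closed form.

51*cos(pi/51)/(cos(pi/51) + 1)

deg(674) = 2; N(674) = {752, 834}.
N(441) = {609, 180}, |N(441)| = 2.
deg(545) = 2; N(545) = {264, 797}.
deg(652) = 2; N(652) = {836, 369}.
51-vertex 2-regular graph: the odd cycle C_{51}.
A has 26 distinct eigenvalues ≈ [2.0, 1.985, 1.94, 1.865, 1.762, 1.632, 1.478, 1.301, 1.105, 0.891, 0.665, 0.428, 0.185, -0.062, -0.307, -0.547, -0.78, -1.0, -1.205, -1.392, -1.558, -1.7, -1.817, -1.906, -1.966, -1.996].
λ_max=2, λ_min=-2*cos(pi/51); ϑ = −51·λ_min/(λ_max−λ_min) = 51*cos(pi/51)/(cos(pi/51) + 1).
ϑ(G) ≈ 25.47579.
Lovász sandwich 25 ≤ 51*cos(pi/51)/(cos(pi/51) + 1) ≤ 26: both strict.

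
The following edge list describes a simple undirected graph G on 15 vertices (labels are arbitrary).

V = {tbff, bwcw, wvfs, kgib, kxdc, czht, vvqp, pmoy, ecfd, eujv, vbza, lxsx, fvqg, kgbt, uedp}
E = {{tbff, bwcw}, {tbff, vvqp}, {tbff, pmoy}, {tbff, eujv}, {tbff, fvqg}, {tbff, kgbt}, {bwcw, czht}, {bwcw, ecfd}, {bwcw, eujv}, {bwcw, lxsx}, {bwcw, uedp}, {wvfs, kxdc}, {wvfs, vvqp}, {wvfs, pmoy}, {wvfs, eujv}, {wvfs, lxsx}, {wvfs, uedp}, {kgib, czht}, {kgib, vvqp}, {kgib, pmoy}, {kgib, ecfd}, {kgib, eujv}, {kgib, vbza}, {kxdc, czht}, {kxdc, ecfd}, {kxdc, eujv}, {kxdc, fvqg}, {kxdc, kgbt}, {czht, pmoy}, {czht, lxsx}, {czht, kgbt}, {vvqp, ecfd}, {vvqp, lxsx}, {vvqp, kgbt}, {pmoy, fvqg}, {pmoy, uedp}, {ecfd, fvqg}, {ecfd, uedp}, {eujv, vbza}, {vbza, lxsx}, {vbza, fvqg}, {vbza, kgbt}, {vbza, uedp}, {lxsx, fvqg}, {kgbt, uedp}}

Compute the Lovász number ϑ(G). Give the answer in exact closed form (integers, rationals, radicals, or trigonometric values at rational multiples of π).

deg(fvqg) = 6; N(fvqg) = {tbff, kxdc, pmoy, ecfd, vbza, lxsx}.
N(bwcw) = {tbff, czht, ecfd, eujv, lxsx, uedp}, |N(bwcw)| = 6.
N(wvfs) = {kxdc, vvqp, pmoy, eujv, lxsx, uedp}, |N(wvfs)| = 6.
N(vvqp) = {tbff, wvfs, kgib, ecfd, lxsx, kgbt}, |N(vvqp)| = 6.
Regular of degree 6 on 15 vertices: Kneser K(6,2) on C(6,2)=15 vertices.
spec(A) ≈ [6.0, 1.0, -3.0] (distinct, 5 d.p.).
With N=15: ϑ(G) = 15·(-1*(-3))/(6−(-3)) = 5.
Numerically 5.000000000.

5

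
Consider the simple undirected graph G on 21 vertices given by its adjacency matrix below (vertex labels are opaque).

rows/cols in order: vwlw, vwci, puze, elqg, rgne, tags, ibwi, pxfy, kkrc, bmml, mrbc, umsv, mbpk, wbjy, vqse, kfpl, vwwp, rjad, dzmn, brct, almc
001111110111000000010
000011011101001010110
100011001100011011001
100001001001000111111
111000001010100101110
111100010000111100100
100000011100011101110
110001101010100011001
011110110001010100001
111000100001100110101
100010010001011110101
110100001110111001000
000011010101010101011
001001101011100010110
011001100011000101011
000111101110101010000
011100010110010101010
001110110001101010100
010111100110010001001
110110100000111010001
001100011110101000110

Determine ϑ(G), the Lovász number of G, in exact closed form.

deg(umsv) = 10; N(umsv) = {vwlw, vwci, elqg, kkrc, bmml, mrbc, mbpk, wbjy, vqse, rjad}.
N(vqse) = {vwci, puze, tags, ibwi, mrbc, umsv, kfpl, rjad, brct, almc}, |N(vqse)| = 10.
Vertex vwci has 10 neighbors: rgne, tags, pxfy, kkrc, bmml, umsv, vqse, vwwp, dzmn, brct.
Vertex almc has 10 neighbors: puze, elqg, pxfy, kkrc, bmml, mrbc, mbpk, vqse, dzmn, brct.
G on 21 vertices is 10-regular; this is K(7,2), the Kneser graph.
Distinct eigenvalues (to 6 d.p.): [10.0, 1.0, -4.0].
−21·(-4) / ((10)−(-4)) = 6 = ϑ(G).
≈ 6.0000 (to 4 d.p.).

6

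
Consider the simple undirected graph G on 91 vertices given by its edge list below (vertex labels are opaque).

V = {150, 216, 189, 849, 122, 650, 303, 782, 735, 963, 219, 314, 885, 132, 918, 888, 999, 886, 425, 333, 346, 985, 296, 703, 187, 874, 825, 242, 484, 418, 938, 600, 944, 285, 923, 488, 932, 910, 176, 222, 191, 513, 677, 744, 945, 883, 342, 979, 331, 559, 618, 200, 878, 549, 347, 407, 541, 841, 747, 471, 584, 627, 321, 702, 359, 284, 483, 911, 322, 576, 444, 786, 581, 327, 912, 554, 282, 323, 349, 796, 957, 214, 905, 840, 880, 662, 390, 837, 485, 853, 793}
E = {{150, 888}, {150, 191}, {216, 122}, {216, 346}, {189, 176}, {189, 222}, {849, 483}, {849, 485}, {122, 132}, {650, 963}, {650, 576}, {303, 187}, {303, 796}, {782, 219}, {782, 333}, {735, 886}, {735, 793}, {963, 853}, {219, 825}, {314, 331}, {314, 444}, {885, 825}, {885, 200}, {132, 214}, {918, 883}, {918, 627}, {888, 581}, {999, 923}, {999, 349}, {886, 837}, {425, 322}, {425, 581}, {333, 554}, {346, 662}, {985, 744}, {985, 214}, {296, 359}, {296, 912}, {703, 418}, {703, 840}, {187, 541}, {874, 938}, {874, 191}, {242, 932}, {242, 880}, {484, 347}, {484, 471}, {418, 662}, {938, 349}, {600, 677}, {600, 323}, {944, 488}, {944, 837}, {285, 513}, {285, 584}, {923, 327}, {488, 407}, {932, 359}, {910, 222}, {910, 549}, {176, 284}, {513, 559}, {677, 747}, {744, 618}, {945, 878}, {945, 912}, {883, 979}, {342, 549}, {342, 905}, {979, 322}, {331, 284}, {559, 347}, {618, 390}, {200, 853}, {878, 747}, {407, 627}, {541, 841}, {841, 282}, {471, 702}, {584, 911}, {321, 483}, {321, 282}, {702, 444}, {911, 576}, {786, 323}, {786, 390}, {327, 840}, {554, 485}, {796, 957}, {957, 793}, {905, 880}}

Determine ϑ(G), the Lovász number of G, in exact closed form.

Vertex 327 has 2 neighbors: 923, 840.
Vertex 444 has 2 neighbors: 314, 702.
Vertex 187 has 2 neighbors: 303, 541.
N(584) = {285, 911}, |N(584)| = 2.
91-vertex 2-regular graph: the odd cycle C_{91}.
A has 46 distinct eigenvalues ≈ [2.0, 1.99523, 1.98096, 1.95725, 1.92421, 1.882, 1.83082, 1.77091, 1.70257, 1.62611, 1.54191, 1.45035, 1.35189, 1.24698, 1.13613, 1.01987, 0.89874, 0.77333, 0.64424, 0.51208, 0.37748, 0.24107, 0.10352, -0.03452, -0.1724, -0.30946, -0.44504, -0.5785, -0.70921, -0.83654, -0.95987, -1.07864, -1.19226, -1.30021, -1.40196, -1.49702, -1.58495, -1.66533, -1.73778, -1.80194, -1.85751, -1.90424, -1.94188, -1.97028, -1.98928, -1.99881].
Lovász (edge-transitive): ϑ = −91·(-2*cos(pi/91))/((2)−(-2*cos(pi/91))) = 91*cos(pi/91)/(cos(pi/91) + 1).
Numerically 45.486440.
Sandwich: α(G)=45 ≤ ϑ(G)=91*cos(pi/91)/(cos(pi/91) + 1) ≤ χ(Ḡ)=46 (both strict).

91*cos(pi/91)/(cos(pi/91) + 1)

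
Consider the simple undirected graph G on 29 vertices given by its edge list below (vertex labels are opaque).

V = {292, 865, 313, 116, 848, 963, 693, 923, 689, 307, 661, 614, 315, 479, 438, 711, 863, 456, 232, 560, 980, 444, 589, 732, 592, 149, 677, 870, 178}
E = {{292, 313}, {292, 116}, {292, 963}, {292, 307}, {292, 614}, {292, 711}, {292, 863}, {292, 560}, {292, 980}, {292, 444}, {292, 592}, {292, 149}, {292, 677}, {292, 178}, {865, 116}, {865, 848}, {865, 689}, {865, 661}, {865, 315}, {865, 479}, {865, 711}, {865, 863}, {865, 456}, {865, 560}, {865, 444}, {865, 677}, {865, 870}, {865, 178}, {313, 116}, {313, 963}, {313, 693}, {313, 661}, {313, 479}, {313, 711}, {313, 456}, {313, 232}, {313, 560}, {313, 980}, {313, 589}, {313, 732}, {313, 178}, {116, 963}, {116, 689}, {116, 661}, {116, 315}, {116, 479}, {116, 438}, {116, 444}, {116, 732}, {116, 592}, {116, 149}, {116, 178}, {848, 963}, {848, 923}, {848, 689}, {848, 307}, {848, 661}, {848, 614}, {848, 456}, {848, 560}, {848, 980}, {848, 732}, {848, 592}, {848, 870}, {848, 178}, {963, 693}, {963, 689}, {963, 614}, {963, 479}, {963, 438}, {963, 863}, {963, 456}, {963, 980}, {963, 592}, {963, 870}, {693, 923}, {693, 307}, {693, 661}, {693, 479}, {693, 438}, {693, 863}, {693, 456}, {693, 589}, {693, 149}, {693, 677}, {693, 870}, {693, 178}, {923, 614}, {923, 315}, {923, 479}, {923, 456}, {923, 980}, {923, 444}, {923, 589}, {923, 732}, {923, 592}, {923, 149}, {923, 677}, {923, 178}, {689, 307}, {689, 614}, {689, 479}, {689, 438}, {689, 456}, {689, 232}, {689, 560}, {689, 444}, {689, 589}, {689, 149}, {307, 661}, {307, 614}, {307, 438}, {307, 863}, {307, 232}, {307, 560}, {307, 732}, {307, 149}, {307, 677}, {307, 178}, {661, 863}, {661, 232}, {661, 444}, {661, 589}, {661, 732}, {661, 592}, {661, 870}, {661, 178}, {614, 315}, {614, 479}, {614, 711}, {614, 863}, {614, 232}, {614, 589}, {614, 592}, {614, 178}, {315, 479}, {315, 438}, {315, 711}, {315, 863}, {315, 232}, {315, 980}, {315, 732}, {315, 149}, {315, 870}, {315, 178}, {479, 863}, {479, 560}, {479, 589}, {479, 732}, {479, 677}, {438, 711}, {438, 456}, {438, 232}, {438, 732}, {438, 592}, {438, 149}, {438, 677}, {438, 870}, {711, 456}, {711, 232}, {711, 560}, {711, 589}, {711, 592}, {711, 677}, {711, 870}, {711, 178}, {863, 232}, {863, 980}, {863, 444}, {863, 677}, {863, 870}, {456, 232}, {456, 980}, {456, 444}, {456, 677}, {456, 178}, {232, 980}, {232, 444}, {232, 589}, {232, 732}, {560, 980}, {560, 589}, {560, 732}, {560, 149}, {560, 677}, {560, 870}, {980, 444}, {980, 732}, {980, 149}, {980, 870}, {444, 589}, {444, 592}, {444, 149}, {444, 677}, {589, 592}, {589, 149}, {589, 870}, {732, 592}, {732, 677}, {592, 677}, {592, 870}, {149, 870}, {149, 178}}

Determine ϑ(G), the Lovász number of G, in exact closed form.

N(732) = {313, 116, 848, 923, 307, 661, 315, 479, 438, 232, 560, 980, 592, 677}, |N(732)| = 14.
N(307) = {292, 848, 693, 689, 661, 614, 438, 863, 232, 560, 732, 149, 677, 178}, |N(307)| = 14.
N(923) = {848, 693, 614, 315, 479, 456, 980, 444, 589, 732, 592, 149, 677, 178}, |N(923)| = 14.
deg(292) = 14; N(292) = {313, 116, 963, 307, 614, 711, 863, 560, 980, 444, 592, 149, 677, 178}.
14-regular, N=29; strongly regular (29,14,6,7).
spec(A) ≈ [14.0, 2.192582, -3.192582] (distinct, 6 d.p.).
λ_max=14, λ_min=-sqrt(29)/2 - 1/2; ϑ = −29·λ_min/(λ_max−λ_min) = sqrt(29).
Numerically 5.38516481.

sqrt(29)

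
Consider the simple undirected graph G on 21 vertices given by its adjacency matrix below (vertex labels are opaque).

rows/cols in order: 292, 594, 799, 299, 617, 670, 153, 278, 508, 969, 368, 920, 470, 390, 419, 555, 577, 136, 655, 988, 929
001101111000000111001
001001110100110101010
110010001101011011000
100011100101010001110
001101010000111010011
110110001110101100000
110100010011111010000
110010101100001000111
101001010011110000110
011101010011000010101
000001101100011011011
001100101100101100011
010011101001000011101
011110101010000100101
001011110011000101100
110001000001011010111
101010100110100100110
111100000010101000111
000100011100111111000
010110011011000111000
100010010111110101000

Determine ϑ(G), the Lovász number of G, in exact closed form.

N(670) = {292, 594, 299, 617, 508, 969, 368, 470, 419, 555}, |N(670)| = 10.
deg(617) = 10; N(617) = {799, 299, 670, 278, 470, 390, 419, 577, 988, 929}.
deg(988) = 10; N(988) = {594, 299, 617, 278, 508, 368, 920, 555, 577, 136}.
N(136) = {292, 594, 799, 299, 368, 470, 419, 655, 988, 929}, |N(136)| = 10.
Every vertex has degree 10 (N=21); Kneser K(7,2) on C(7,2)=21 vertices.
A has 3 distinct eigenvalues ≈ [10.0, 1.0, -4.0].
−21·(-4) / ((10)−(-4)) = 6 = ϑ(G).
= 6.00000000… (decimal).

6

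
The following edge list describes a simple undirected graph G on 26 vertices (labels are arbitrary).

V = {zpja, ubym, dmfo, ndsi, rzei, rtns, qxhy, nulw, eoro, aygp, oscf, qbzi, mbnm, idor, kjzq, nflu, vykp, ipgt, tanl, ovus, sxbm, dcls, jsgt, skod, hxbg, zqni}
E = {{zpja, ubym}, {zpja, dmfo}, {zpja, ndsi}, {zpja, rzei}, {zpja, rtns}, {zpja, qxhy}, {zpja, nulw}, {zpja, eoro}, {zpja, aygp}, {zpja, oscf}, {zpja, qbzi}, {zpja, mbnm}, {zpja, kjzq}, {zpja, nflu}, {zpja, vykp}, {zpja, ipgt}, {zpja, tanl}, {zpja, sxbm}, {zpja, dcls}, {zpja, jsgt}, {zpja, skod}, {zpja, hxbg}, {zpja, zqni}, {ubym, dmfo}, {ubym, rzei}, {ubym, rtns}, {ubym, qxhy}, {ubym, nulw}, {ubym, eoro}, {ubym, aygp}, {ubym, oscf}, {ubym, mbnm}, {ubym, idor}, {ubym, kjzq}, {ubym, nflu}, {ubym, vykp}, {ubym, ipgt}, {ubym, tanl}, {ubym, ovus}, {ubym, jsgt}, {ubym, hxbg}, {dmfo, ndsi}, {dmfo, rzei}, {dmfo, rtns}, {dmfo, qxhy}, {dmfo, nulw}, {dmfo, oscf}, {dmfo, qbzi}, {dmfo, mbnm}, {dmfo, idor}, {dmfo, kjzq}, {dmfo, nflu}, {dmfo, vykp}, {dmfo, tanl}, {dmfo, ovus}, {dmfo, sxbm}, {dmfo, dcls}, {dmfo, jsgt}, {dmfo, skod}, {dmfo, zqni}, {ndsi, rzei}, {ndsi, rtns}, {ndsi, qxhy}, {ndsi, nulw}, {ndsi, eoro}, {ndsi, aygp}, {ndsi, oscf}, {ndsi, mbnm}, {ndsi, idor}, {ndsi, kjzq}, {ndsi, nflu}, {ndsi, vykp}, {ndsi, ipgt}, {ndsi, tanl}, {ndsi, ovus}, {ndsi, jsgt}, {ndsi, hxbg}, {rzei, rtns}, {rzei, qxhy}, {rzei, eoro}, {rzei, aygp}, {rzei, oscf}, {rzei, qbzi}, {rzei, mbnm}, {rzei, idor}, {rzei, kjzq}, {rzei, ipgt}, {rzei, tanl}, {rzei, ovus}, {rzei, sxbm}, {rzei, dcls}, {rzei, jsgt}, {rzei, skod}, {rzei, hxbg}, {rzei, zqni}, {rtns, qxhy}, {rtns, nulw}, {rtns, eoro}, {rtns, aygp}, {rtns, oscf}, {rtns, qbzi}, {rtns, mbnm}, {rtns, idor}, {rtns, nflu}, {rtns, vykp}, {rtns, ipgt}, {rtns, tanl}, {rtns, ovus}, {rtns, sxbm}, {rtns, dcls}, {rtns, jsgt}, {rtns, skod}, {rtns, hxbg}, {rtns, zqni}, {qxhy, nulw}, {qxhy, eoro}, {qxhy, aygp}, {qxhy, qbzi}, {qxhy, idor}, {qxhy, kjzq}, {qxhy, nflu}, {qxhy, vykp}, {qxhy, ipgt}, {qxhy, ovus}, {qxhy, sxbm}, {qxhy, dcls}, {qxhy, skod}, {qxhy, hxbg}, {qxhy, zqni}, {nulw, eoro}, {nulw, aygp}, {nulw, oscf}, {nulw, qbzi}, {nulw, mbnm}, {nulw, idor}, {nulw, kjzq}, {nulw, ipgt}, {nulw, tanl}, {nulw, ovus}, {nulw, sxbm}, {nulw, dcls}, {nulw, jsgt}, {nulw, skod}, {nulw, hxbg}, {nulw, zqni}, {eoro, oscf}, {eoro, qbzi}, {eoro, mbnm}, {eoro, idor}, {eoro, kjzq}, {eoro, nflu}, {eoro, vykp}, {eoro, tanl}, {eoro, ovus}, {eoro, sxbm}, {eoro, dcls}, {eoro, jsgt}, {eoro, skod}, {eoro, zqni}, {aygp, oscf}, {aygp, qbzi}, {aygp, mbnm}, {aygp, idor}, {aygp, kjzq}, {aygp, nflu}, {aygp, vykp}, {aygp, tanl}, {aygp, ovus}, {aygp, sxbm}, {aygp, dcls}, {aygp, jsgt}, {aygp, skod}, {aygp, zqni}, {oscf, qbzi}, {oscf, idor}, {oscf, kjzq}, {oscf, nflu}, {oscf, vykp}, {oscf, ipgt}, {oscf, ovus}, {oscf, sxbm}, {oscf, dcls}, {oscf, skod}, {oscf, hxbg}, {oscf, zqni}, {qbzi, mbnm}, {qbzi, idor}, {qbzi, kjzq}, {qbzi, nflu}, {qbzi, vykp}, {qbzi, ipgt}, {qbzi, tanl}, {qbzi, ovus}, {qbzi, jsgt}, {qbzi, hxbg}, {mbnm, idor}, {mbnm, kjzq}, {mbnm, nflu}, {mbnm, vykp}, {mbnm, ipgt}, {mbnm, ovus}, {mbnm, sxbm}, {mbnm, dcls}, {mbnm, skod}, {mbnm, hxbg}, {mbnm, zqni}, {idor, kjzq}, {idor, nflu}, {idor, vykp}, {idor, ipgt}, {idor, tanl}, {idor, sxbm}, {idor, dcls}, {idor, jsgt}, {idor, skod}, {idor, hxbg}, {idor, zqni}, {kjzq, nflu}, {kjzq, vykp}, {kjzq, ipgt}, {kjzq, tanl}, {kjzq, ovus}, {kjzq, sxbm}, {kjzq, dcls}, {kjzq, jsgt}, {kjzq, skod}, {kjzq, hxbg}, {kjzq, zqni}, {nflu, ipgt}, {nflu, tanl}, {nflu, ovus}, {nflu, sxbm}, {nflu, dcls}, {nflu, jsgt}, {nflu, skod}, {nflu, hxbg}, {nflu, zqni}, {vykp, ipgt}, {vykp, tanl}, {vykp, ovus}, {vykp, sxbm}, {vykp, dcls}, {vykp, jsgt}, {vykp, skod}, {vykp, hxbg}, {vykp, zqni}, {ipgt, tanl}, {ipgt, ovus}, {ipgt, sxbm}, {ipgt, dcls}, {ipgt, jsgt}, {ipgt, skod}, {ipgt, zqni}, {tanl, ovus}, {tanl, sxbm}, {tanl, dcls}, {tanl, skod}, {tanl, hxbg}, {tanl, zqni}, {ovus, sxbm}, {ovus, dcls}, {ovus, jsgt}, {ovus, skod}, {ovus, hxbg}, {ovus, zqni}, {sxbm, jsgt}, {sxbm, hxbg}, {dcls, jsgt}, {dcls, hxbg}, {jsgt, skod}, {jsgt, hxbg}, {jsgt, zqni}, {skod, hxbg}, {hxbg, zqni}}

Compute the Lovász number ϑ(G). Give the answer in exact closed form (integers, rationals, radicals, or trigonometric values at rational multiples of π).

N(eoro) = {zpja, ubym, ndsi, rzei, rtns, qxhy, nulw, oscf, qbzi, mbnm, idor, kjzq, nflu, vykp, tanl, ovus, sxbm, dcls, jsgt, skod, zqni}, |N(eoro)| = 21.
deg(hxbg) = 21; N(hxbg) = {zpja, ubym, ndsi, rzei, rtns, qxhy, nulw, oscf, qbzi, mbnm, idor, kjzq, nflu, vykp, tanl, ovus, sxbm, dcls, jsgt, skod, zqni}.
Vertex tanl has 21 neighbors: zpja, ubym, dmfo, ndsi, rzei, rtns, nulw, eoro, aygp, qbzi, idor, kjzq, nflu, vykp, ipgt, ovus, sxbm, dcls, skod, hxbg, zqni.
deg(vykp) = 22; N(vykp) = {zpja, ubym, dmfo, ndsi, rtns, qxhy, eoro, aygp, oscf, qbzi, mbnm, idor, kjzq, ipgt, tanl, ovus, sxbm, dcls, jsgt, skod, hxbg, zqni}.
G = K_{7,5,5,4,3,2}: α = 7 = χ(Ḡ), so ϑ = 7.
= 7.000000… (decimal).
Check 7 ≤ 7 ≤ 7: collapsed.

7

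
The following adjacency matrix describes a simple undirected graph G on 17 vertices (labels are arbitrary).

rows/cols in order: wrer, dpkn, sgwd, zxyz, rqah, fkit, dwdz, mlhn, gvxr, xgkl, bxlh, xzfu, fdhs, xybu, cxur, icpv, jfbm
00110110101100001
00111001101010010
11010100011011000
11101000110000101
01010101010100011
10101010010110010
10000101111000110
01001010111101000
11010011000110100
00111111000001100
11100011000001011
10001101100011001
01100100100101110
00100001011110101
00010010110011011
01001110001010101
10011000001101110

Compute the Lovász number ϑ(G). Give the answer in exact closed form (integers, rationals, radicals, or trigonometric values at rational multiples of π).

sqrt(17)

deg(bxlh) = 8; N(bxlh) = {wrer, dpkn, sgwd, dwdz, mlhn, xybu, icpv, jfbm}.
deg(sgwd) = 8; N(sgwd) = {wrer, dpkn, zxyz, fkit, xgkl, bxlh, fdhs, xybu}.
deg(xybu) = 8; N(xybu) = {sgwd, mlhn, xgkl, bxlh, xzfu, fdhs, cxur, jfbm}.
N(rqah) = {dpkn, zxyz, fkit, mlhn, xgkl, xzfu, icpv, jfbm}, |N(rqah)| = 8.
deg(v) = 8 for all v (|V|=17); Paley(17): SR with (k,λ,μ)=(8,3,4).
The 3 distinct eigenvalues: [8.0, 1.56155, -2.56155].
ϑ = −N·λ_min/(λ_max−λ_min) = −17·(-sqrt(17)/2 - 1/2)/(8−(-sqrt(17)/2 - 1/2)) = sqrt(17).
ϑ(G) ≈ 4.12311.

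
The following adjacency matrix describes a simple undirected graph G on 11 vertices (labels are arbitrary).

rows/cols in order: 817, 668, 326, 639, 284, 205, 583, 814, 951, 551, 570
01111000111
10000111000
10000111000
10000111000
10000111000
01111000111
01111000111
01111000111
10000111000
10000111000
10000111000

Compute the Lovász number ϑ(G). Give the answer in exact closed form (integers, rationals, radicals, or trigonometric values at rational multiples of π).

Vertex 205 has 7 neighbors: 668, 326, 639, 284, 951, 551, 570.
Vertex 284 has 4 neighbors: 817, 205, 583, 814.
deg(814) = 7; N(814) = {668, 326, 639, 284, 951, 551, 570}.
N(639) = {817, 205, 583, 814}, |N(639)| = 4.
K_{7,4} (perfect); ϑ(G) = α(G) = max{7,4} = 7.
ϑ(G) ≈ 7.000000000.
7 ≤ 7 ≤ 7: collapsed.

7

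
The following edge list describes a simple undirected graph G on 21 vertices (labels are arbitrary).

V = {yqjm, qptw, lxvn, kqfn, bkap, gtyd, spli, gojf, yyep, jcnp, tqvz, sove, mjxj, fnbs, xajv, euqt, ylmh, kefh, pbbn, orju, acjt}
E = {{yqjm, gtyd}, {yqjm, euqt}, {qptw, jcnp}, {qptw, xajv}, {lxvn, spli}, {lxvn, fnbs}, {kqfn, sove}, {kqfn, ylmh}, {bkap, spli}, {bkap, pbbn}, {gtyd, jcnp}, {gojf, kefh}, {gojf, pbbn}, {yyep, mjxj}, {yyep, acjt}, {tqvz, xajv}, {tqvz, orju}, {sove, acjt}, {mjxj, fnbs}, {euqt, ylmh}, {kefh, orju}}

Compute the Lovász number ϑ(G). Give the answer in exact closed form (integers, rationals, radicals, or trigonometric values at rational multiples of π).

deg(orju) = 2; N(orju) = {tqvz, kefh}.
deg(gojf) = 2; N(gojf) = {kefh, pbbn}.
deg(yqjm) = 2; N(yqjm) = {gtyd, euqt}.
Vertex euqt has 2 neighbors: yqjm, ylmh.
21-vertex 2-regular graph: a single 21-cycle (edge-transitive).
The 11 distinct eigenvalues: [2.0, 1.911146, 1.652478, 1.24698, 0.730682, 0.14946, -0.445042, -1.0, -1.466104, -1.801938, -1.977662].
ϑ = −N·λ_min/(λ_max−λ_min) = −21·(-2*cos(pi/21))/(2−(-2*cos(pi/21))) = 21*cos(pi/21)/(cos(pi/21) + 1).
Numerically 10.44103.
Lovász sandwich 10 ≤ 21*cos(pi/21)/(cos(pi/21) + 1) ≤ 11: both strict.

21*cos(pi/21)/(cos(pi/21) + 1)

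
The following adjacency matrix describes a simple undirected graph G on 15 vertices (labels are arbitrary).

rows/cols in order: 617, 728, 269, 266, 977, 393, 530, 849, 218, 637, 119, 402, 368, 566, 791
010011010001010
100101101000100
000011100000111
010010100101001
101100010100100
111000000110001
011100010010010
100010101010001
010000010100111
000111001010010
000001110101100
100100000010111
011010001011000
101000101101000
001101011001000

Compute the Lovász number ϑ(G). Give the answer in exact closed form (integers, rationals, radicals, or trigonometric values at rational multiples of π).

Vertex 849 has 6 neighbors: 617, 977, 530, 218, 119, 791.
N(530) = {728, 269, 266, 849, 119, 566}, |N(530)| = 6.
N(119) = {393, 530, 849, 637, 402, 368}, |N(119)| = 6.
N(791) = {269, 266, 393, 849, 218, 402}, |N(791)| = 6.
6-regular, N=15; Kneser K(6,2) on C(6,2)=15 vertices.
Distinct eigenvalues (to 3 d.p.): [6.0, 1.0, -3.0].
λ_max=6, λ_min=-3; ϑ = −15·λ_min/(λ_max−λ_min) = 5.
Numerically 5.0000.

5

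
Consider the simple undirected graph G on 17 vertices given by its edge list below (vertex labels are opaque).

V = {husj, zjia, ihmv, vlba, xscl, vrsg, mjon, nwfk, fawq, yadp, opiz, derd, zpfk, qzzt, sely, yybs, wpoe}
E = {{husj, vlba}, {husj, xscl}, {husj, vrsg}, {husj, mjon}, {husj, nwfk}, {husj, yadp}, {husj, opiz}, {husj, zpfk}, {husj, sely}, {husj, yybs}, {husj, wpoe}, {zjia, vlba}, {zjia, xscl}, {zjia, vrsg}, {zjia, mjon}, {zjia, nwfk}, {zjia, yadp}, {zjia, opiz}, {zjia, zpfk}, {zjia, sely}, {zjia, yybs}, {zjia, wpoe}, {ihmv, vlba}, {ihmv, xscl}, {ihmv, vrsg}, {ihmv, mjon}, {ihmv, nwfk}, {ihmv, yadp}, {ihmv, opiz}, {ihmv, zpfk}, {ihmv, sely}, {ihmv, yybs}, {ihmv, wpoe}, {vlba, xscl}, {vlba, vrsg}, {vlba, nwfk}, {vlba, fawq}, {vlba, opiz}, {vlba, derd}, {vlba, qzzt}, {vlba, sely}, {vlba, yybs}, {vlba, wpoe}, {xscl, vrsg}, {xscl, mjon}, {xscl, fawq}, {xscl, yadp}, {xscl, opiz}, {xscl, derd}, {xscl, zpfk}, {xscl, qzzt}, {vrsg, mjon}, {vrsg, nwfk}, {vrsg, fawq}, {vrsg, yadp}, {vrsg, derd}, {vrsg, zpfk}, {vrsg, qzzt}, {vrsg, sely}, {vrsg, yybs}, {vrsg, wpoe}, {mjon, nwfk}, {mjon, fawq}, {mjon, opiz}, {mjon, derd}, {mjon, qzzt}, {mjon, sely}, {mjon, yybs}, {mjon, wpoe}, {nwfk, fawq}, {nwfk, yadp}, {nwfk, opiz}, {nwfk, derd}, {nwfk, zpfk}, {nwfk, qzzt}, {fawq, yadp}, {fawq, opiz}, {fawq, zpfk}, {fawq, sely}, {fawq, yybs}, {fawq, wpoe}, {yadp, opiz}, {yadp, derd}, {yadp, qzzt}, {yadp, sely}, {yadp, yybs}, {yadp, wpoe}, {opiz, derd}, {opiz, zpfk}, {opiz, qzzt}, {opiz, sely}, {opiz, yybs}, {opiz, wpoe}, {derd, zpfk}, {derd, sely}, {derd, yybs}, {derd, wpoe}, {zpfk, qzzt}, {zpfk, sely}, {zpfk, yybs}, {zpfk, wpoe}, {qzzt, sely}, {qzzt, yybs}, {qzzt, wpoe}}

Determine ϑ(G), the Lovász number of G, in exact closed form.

Vertex sely has 12 neighbors: husj, zjia, ihmv, vlba, vrsg, mjon, fawq, yadp, opiz, derd, zpfk, qzzt.
deg(vrsg) = 15; N(vrsg) = {husj, zjia, ihmv, vlba, xscl, mjon, nwfk, fawq, yadp, derd, zpfk, qzzt, sely, yybs, wpoe}.
Vertex zjia has 11 neighbors: vlba, xscl, vrsg, mjon, nwfk, yadp, opiz, zpfk, sely, yybs, wpoe.
Vertex qzzt has 11 neighbors: vlba, xscl, vrsg, mjon, nwfk, yadp, opiz, zpfk, sely, yybs, wpoe.
K_{6,5,4,2} (perfect); ϑ(G) = α(G) = max{6,5,4,2} = 6.
= 6.00000… (decimal).
α=6, χ(Ḡ)=6; ϑ=6 lies between (collapsed).

6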